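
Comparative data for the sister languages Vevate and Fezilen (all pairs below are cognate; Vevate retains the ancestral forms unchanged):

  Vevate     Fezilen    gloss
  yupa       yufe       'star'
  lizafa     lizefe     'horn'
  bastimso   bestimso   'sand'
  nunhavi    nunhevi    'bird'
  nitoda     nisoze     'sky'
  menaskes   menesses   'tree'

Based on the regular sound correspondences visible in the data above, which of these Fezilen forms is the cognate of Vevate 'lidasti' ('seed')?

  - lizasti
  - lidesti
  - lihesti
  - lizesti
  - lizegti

lizesti

nitoda ~ nisoze — Vevate d corresponds to Fezilen z between vowels (before a back vowel).
bastimso ~ bestimso, menaskes ~ menesses — Vevate a corresponds to Fezilen e after a consonant, before a consonant other than r, m, n, p, b, f, v.
Applying these to Vevate 'lidasti':
  lidasti → lizasti   (d→z between vowels (before a back vowel))
  lizasti → lizesti   (a→e after a consonant, before a consonant other than r, m, n, p, b, f, v)
So the Fezilen cognate is 'lizesti'.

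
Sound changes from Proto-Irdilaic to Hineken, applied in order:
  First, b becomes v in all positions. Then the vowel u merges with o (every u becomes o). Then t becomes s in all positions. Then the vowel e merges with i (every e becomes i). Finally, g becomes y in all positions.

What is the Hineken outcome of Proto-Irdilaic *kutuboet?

Hineken: *kutuboet
  kutuboet → kutuvoet   [unconditioned shift]
  kutuvoet → kotovoet   [vowel merger]
  kotovoet → kosovoes   [unconditioned shift]
  kosovoes → kosovois   [vowel merger]
  kosovois (rule 5 does not apply)
  giving Hineken kosovois.

kosovois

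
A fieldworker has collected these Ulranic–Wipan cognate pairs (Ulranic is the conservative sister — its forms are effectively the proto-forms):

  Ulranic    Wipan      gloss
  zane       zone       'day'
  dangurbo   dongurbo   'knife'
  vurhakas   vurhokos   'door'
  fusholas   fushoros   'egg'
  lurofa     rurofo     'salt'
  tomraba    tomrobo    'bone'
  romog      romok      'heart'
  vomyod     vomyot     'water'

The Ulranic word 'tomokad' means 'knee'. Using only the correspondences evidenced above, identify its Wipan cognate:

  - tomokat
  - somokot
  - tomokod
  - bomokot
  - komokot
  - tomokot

tomokot

vurhakas ~ vurhokos, fusholas ~ fushoros — Ulranic a corresponds to Wipan o after a consonant, before a consonant other than r, m, n, p, b, f, v.
vomyod ~ vomyot — Ulranic d corresponds to Wipan t word-finally.
Applying these to Ulranic 'tomokad':
  tomokad → tomokod   (a→o after a consonant, before a consonant other than r, m, n, p, b, f, v)
  tomokod → tomokot   (d→t word-finally)
So the Wipan cognate is 'tomokot'.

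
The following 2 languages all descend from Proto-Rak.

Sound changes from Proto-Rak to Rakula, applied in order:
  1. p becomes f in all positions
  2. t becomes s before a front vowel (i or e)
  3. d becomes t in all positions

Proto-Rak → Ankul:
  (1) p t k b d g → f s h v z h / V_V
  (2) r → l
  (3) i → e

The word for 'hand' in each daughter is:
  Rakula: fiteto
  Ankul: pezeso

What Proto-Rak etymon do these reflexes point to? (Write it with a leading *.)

Position 1: Rakula has f, Ankul has p. Ankul preserves p here (none of its changes turn any other segment into p), so the proto-segment is *p.
Position 5: Rakula has t, Ankul has s. Taking the neighbouring segments as reconstructed: Rakula t could go back to *t or *d; Ankul s could go back to *t or *s — the one source consistent with every daughter is *t.
Position 3: Rakula has t, Ankul has z. Taking the neighbouring segments as reconstructed: Rakula t can only go back to *d; Ankul z could go back to *d or *z — the one source consistent with every daughter is *d.
This points to *pideto. Verify forward in each daughter:
Rakula: *pideto
  pideto → fideto   [unconditioned shift]
  fideto (rule 2 does not apply)
  fideto → fiteto   [unconditioned shift]
  giving Rakula fiteto.
Ankul: *pideto > pizeso > pezeso  (by intervocalic lenition, vowel merger)
Only *pideto yields all of Rakula fiteto, Ankul pezeso.

*pideto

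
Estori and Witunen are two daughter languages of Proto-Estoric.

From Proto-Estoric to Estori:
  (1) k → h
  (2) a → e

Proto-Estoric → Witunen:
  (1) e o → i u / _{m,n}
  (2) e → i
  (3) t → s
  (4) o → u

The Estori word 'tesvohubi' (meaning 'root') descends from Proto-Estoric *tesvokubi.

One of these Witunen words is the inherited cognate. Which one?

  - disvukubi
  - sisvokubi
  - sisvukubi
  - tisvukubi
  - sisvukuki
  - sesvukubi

Witunen: start from *tesvokubi.
  rule 1: no change — tesvokubi
  rule 2 (vowel merger): tesvokubi → tisvokubi
  rule 3 (unconditioned shift): tisvokubi → sisvokubi
  rule 4 (vowel merger): sisvokubi → sisvukubi
  ⇒ Witunen sisvukubi
Among the options, 'sisvukubi' alone shows every Witunen change applied in order.

sisvukubi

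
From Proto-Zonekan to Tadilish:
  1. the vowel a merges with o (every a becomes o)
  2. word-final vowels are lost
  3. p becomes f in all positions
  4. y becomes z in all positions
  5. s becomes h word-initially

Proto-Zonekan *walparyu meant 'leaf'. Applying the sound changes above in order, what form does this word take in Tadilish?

wolforz

Tadilish: start from *walparyu.
  rule 1 (vowel merger): walparyu → wolporyu
  rule 2 (apocope): wolporyu → wolpory
  rule 3 (unconditioned shift): wolpory → wolfory
  rule 4 (unconditioned shift): wolfory → wolforz
  rule 5: no change — wolforz
  ⇒ Tadilish wolforz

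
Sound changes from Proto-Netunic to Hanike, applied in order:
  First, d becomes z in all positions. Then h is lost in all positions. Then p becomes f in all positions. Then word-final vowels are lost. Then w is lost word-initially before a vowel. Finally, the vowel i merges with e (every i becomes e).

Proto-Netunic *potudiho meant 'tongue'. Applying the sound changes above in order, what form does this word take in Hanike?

Hanike: start from *potudiho.
  rule 1 (unconditioned shift): potudiho → potuziho
  rule 2 (h-loss): potuziho → potuzio
  rule 3 (unconditioned shift): potuzio → fotuzio
  rule 4 (apocope): fotuzio → fotuzi
  rule 5: no change — fotuzi
  rule 6 (vowel merger): fotuzi → fotuze
  ⇒ Hanike fotuze

fotuze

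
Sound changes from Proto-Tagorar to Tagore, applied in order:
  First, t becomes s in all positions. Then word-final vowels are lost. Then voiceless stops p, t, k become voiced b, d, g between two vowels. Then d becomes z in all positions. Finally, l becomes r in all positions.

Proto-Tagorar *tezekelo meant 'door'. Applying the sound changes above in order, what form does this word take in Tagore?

Tagore: *tezekelo
  tezekelo → sezekelo   [unconditioned shift]
  sezekelo → sezekel   [apocope]
  sezekel → sezegel   [intervocalic voicing]
  sezegel (rule 4 does not apply)
  sezegel → sezeger   [unconditioned shift]
  giving Tagore sezeger.

sezeger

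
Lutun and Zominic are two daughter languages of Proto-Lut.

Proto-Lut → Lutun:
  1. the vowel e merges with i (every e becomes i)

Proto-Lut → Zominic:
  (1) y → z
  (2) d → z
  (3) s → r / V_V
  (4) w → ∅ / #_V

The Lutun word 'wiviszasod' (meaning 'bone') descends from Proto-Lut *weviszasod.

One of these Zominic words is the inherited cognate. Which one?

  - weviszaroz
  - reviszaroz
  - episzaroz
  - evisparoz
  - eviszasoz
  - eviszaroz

eviszaroz

Zominic: start from *weviszasod.
  rule 1: no change — weviszasod
  rule 2 (unconditioned shift): weviszasod → weviszasoz
  rule 3 (rhotacism): weviszasoz → weviszaroz
  rule 4 (glide loss): weviszaroz → eviszaroz
  ⇒ Zominic eviszaroz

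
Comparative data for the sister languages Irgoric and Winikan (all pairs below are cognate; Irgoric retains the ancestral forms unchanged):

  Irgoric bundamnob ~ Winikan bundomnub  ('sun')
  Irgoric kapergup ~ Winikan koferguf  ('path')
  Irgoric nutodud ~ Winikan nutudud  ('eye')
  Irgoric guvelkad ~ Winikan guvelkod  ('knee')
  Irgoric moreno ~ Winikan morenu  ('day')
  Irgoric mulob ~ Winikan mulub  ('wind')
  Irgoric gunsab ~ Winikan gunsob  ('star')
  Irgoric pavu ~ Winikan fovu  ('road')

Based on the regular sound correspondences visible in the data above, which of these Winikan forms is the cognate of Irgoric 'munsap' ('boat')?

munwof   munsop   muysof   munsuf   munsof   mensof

munsof

kapergup ~ koferguf — Irgoric a corresponds to Winikan o after a consonant, before a labial obstruent.
kapergup ~ koferguf — Irgoric p corresponds to Winikan f word-finally.
Applying these to Irgoric 'munsap':
  munsap → munsop   (a→o after a consonant, before a labial obstruent)
  munsop → munsof   (p→f word-finally)
So the Winikan cognate is 'munsof'.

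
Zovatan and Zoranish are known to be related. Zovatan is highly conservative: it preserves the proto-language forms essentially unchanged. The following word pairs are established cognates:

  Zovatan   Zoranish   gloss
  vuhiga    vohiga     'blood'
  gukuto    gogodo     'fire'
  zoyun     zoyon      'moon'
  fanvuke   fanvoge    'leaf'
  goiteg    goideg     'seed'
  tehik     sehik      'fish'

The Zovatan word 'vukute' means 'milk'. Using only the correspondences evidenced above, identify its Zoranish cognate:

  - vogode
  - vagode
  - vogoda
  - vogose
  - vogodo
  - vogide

vogode

vuhiga ~ vohiga, gukuto ~ gogodo — Zovatan u corresponds to Zoranish o after a consonant, before a consonant other than r, m, n, p, b, f, v.
gukuto ~ gogodo — Zovatan k corresponds to Zoranish g between vowels (before a back vowel).
goiteg ~ goideg — Zovatan t corresponds to Zoranish d between vowels (before a front vowel).
Applying these to Zovatan 'vukute':
  vukute → vokute   (u→o after a consonant, before a consonant other than r, m, n, p, b, f, v)
  vokute → vogute   (k→g between vowels (before a back vowel))
  vogute → vogote   (u→o after a consonant, before a consonant other than r, m, n, p, b, f, v)
  vogote → vogode   (t→d between vowels (before a front vowel))
So the Zoranish cognate is 'vogode'.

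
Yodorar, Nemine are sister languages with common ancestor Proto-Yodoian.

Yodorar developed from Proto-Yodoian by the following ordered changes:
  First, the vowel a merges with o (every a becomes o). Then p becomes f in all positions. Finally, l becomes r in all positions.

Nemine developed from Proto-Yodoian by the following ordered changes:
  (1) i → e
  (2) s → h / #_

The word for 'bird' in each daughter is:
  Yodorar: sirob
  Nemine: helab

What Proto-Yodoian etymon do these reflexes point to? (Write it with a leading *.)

*silab

Position 2: Yodorar has i, Nemine has e. Yodorar preserves i here (none of its changes turn any other segment into i), so the proto-segment is *i.
Position 4: Yodorar has o, Nemine has a. Nemine preserves a here (none of its changes turn any other segment into a), so the proto-segment is *a.
Position 3: Yodorar has r, Nemine has l. Nemine preserves l here (none of its changes turn any other segment into l), so the proto-segment is *l.
Verify the candidate proto-form against each daughter:
Yodorar: *silab > silob > sirob  (by vowel merger, unconditioned shift)
Nemine: start from *silab.
  rule 1 (vowel merger): silab → selab
  rule 2 (debuccalisation): selab → helab
  ⇒ Nemine helab
No other proto-form is consistent with every reflex, so the reconstruction is *silab.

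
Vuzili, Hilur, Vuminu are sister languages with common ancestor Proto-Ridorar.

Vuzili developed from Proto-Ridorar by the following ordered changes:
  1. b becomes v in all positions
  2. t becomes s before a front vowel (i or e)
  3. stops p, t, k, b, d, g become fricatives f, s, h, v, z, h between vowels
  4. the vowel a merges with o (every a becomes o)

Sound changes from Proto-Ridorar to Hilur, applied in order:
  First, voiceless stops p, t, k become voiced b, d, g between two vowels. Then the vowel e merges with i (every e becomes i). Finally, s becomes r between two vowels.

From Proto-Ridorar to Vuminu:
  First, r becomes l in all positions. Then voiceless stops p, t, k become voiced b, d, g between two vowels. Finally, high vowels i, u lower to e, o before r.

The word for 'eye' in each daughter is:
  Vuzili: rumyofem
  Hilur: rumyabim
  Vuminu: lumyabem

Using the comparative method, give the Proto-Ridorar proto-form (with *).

*rumyapem

Position 1: Vuzili has r, Hilur has r, Vuminu has l. Vuzili preserves r here (none of its changes turn any other segment into r), so the proto-segment is *r.
Position 5: Vuzili has o, Hilur has a, Vuminu has a. Hilur preserves a here (none of its changes turn any other segment into a), so the proto-segment is *a.
Position 6: Vuzili has f, Hilur has b, Vuminu has b. Taking the neighbouring segments as reconstructed: Vuzili f could go back to *p or *f; Hilur b could go back to *p or *b; Vuminu b could go back to *p or *b — the one source consistent with every daughter is *p.
Verify the candidate proto-form against each daughter:
Vuzili: *rumyapem
  rumyapem (rule 1 does not apply)
  rumyapem (rule 2 does not apply)
  rumyapem → rumyafem   [intervocalic lenition]
  rumyafem → rumyofem   [vowel merger]
  giving Vuzili rumyofem.
Hilur: *rumyapem
  rumyapem → rumyabem   [intervocalic voicing]
  rumyabem → rumyabim   [vowel merger]
  rumyabim (rule 3 does not apply)
  giving Hilur rumyabim.
Vuminu: start from *rumyapem.
  rule 1 (unconditioned shift): rumyapem → lumyapem
  rule 2 (intervocalic voicing): lumyapem → lumyabem
  rule 3: no change — lumyabem
  ⇒ Vuminu lumyabem
Only *rumyapem yields all of Vuzili rumyofem, Hilur rumyabim, Vuminu lumyabem.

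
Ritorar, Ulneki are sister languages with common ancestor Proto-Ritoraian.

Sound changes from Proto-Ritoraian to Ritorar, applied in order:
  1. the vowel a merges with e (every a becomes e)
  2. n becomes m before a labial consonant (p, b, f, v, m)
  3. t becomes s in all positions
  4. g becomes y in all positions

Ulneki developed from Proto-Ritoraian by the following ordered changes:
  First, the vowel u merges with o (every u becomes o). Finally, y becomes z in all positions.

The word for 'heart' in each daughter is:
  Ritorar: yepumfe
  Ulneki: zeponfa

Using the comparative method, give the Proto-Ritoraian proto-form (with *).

*yepunfa

Position 1: Ritorar has y, Ulneki has z. Taking the neighbouring segments as reconstructed: Ritorar y could go back to *g or *y; Ulneki z could go back to *z or *y — the one source consistent with every daughter is *y.
Position 4: Ritorar has u, Ulneki has o. Ritorar preserves u here (none of its changes turn any other segment into u), so the proto-segment is *u.
Position 5: Ritorar has m, Ulneki has n. Ulneki preserves n here (none of its changes turn any other segment into n), so the proto-segment is *n.
Verify the candidate proto-form against each daughter:
Ritorar: *yepunfa
  yepunfa → yepunfe   [vowel merger]
  yepunfe → yepumfe   [nasal place assimilation]
  yepumfe (rule 3 does not apply)
  yepumfe (rule 4 does not apply)
  giving Ritorar yepumfe.
Ulneki: start from *yepunfa.
  rule 1 (vowel merger): yepunfa → yeponfa
  rule 2 (unconditioned shift): yeponfa → zeponfa
  ⇒ Ulneki zeponfa
*yepunfa is the unique common source.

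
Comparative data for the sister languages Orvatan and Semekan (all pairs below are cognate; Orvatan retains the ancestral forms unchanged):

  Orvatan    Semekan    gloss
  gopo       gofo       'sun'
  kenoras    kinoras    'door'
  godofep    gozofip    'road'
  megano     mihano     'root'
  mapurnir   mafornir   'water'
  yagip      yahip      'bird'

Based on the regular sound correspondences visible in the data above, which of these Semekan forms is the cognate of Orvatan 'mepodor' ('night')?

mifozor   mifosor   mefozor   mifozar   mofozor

godofep ~ gozofip — Orvatan e corresponds to Semekan i after a consonant, before a labial obstruent.
gopo ~ gofo — Orvatan p corresponds to Semekan f between vowels (before a back vowel).
godofep ~ gozofip — Orvatan d corresponds to Semekan z between vowels (before a back vowel).
Applying these to Orvatan 'mepodor':
  mepodor → mipodor   (e→i after a consonant, before a labial obstruent)
  mipodor → mifodor   (p→f between vowels (before a back vowel))
  mifodor → mifozor   (d→z between vowels (before a back vowel))
So the Semekan cognate is 'mifozor'.

mifozor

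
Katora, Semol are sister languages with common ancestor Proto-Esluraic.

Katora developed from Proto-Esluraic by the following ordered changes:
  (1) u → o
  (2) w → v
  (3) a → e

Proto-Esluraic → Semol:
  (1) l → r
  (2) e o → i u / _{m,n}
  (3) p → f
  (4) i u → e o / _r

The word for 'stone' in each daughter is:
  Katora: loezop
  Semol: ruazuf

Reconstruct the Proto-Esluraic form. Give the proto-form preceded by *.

Position 5: Katora has o, Semol has u. Taking the neighbouring segments as reconstructed: Katora o could go back to *o or *u; Semol u can only go back to *u — the one source consistent with every daughter is *u.
Position 3: Katora has e, Semol has a. Semol preserves a here (none of its changes turn any other segment into a), so the proto-segment is *a.
This points to *luazup. Verify forward in each daughter:
Katora: *luazup > loazop > loezop  (by vowel merger, vowel merger)
Semol: *luazup > ruazup > ruazuf  (by unconditioned shift, unconditioned shift)
Only *luazup yields all of Katora loezop, Semol ruazuf.

*luazup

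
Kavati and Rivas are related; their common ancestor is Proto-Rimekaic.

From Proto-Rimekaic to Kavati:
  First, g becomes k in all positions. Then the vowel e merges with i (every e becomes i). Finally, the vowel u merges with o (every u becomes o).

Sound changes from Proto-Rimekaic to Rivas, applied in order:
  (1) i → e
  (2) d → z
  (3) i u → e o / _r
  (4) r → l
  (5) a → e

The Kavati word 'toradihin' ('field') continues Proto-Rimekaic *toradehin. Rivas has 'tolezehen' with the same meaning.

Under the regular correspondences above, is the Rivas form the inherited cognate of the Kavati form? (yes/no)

Derive the expected Rivas reflex of *toradehin:
Rivas: start from *toradehin.
  rule 1 (vowel merger): toradehin → toradehen
  rule 2 (unconditioned shift): toradehen → torazehen
  rule 3: no change — torazehen
  rule 4 (unconditioned shift): torazehen → tolazehen
  rule 5 (vowel merger): tolazehen → tolezehen
  ⇒ Rivas tolezehen
Rivas 'tolezehen' matches the regular reflex exactly, so the pair is cognate.

yes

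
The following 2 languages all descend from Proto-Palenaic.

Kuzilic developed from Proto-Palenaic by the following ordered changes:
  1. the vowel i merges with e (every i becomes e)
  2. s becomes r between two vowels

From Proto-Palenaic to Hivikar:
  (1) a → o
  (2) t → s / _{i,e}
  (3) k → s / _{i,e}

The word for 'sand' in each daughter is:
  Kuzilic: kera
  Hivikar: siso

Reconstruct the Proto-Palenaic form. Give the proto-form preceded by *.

Position 3: Kuzilic has r, Hivikar has s. Taking the neighbouring segments as reconstructed: Kuzilic r could go back to *s or *r; Hivikar s can only go back to *s — the one source consistent with every daughter is *s.
Position 1: Kuzilic has k, Hivikar has s. Kuzilic preserves k here (none of its changes turn any other segment into k), so the proto-segment is *k.
Position 2: Kuzilic has e, Hivikar has i. Hivikar preserves i here (none of its changes turn any other segment into i), so the proto-segment is *i.
Verify the candidate proto-form against each daughter:
Kuzilic: *kisa > kesa > kera  (by vowel merger, rhotacism)
Hivikar: *kisa
  kisa → kiso   [vowel merger]
  kiso (rule 2 does not apply)
  kiso → siso   [palatalisation]
  giving Hivikar siso.
*kisa is the unique common source.

*kisa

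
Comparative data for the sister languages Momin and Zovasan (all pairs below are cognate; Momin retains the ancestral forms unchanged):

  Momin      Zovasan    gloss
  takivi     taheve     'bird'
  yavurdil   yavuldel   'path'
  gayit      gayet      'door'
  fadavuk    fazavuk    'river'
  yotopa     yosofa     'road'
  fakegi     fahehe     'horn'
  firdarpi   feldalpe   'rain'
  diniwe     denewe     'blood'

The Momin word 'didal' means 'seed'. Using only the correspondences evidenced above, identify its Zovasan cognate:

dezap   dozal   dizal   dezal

dezal

yavurdil ~ yavuldel, gayit ~ gayet — Momin i corresponds to Zovasan e after a consonant, before a consonant other than r, m, n, p, b, f, v.
fadavuk ~ fazavuk — Momin d corresponds to Zovasan z between vowels (before a back vowel).
Applying these to Momin 'didal':
  didal → dedal   (i→e after a consonant, before a consonant other than r, m, n, p, b, f, v)
  dedal → dezal   (d→z between vowels (before a back vowel))
So the Zovasan cognate is 'dezal'.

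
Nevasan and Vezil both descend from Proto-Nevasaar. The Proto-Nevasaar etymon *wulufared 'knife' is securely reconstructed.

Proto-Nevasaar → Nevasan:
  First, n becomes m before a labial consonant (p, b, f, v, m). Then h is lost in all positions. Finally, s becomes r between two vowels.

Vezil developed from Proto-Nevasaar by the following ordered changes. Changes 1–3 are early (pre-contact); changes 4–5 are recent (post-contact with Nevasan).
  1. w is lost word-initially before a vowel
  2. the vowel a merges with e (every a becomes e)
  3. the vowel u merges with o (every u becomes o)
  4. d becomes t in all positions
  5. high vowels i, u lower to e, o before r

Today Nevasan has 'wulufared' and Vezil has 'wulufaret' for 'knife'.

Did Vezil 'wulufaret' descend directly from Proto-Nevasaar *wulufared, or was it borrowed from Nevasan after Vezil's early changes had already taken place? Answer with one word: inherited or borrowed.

If inherited, *wulufared would pass through all of Vezil's changes:
Vezil: *wulufared > ulufared > ulufered > olofered > oloferet  (by glide loss, vowel merger, vowel merger, unconditioned shift)
If borrowed from Nevasan 'wulufared' after the early changes, it would undergo only the recent ones:
  rule 4 (unconditioned shift): wulufared → wulufaret
  rule 5 (pre-rhotic lowering): no change (wulufaret)
  ⇒ as a loan: wulufaret
Vezil 'wulufaret' matches the loan outcome 'wulufaret', not the inherited 'oloferet' — it skipped the early Vezil changes, so it was borrowed from Nevasan.

borrowed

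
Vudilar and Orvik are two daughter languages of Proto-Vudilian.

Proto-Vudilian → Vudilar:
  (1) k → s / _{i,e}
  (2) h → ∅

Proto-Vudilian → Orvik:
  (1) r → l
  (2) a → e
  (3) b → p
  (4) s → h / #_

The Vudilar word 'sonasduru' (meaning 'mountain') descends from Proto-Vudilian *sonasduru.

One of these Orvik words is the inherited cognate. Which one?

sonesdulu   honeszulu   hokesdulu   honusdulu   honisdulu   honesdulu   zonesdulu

Orvik: start from *sonasduru.
  rule 1 (unconditioned shift): sonasduru → sonasdulu
  rule 2 (vowel merger): sonasdulu → sonesdulu
  rule 3: no change — sonesdulu
  rule 4 (debuccalisation): sonesdulu → honesdulu
  ⇒ Orvik honesdulu
Only 'honesdulu' matches the regular Orvik development of *sonasduru.

honesdulu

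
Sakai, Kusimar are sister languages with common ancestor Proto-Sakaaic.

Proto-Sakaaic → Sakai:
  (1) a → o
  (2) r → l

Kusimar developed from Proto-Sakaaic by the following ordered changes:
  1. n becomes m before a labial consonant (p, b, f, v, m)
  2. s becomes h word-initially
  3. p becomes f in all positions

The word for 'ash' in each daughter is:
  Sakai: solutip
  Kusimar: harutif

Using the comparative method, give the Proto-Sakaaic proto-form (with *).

Position 7: Sakai has p, Kusimar has f. Sakai preserves p here (none of its changes turn any other segment into p), so the proto-segment is *p.
Position 1: Sakai has s, Kusimar has h. Sakai preserves s here (none of its changes turn any other segment into s), so the proto-segment is *s.
Position 3: Sakai has l, Kusimar has r. Kusimar preserves r here (none of its changes turn any other segment into r), so the proto-segment is *r.
Verify the candidate proto-form against each daughter:
Sakai: *sarutip
  sarutip → sorutip   [vowel merger]
  sorutip → solutip   [unconditioned shift]
  giving Sakai solutip.
Kusimar: *sarutip > harutip > harutif  (by debuccalisation, unconditioned shift)
No other proto-form is consistent with every reflex, so the reconstruction is *sarutip.

*sarutip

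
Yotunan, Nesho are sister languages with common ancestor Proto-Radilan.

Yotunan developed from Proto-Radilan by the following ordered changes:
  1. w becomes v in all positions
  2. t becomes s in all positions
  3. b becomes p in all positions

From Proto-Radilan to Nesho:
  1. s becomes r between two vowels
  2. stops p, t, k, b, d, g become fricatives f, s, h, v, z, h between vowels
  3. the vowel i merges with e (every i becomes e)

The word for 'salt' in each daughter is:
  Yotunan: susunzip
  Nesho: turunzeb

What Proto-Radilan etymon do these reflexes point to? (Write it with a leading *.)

*tusunzib

Position 3: Yotunan has s, Nesho has r. Taking the neighbouring segments as reconstructed: Yotunan s could go back to *t or *s; Nesho r could go back to *s or *r — the one source consistent with every daughter is *s.
Position 7: Yotunan has i, Nesho has e. Yotunan preserves i here (none of its changes turn any other segment into i), so the proto-segment is *i.
Verify the candidate proto-form against each daughter:
Yotunan: *tusunzib
  tusunzib (rule 1 does not apply)
  tusunzib → susunzib   [unconditioned shift]
  susunzib → susunzip   [unconditioned shift]
  giving Yotunan susunzip.
Nesho: *tusunzib > turunzib > turunzeb  (by rhotacism, vowel merger)
No other proto-form is consistent with every reflex, so the reconstruction is *tusunzib.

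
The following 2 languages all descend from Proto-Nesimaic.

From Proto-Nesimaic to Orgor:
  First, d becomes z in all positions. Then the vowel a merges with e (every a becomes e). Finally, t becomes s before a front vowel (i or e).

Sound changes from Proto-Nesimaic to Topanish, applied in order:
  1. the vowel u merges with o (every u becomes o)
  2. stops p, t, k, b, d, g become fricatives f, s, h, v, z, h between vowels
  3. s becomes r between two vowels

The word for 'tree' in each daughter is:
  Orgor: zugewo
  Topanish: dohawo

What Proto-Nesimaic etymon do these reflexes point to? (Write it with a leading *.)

*dugawo

Position 2: Orgor has u, Topanish has o. Orgor preserves u here (none of its changes turn any other segment into u), so the proto-segment is *u.
Position 4: Orgor has e, Topanish has a. Topanish preserves a here (none of its changes turn any other segment into a), so the proto-segment is *a.
Position 3: Orgor has g, Topanish has h. Orgor preserves g here (none of its changes turn any other segment into g), so the proto-segment is *g.
Verify the candidate proto-form against each daughter:
Orgor: start from *dugawo.
  rule 1 (unconditioned shift): dugawo → zugawo
  rule 2 (vowel merger): zugawo → zugewo
  rule 3: no change — zugewo
  ⇒ Orgor zugewo
Topanish: *dugawo
  dugawo → dogawo   [vowel merger]
  dogawo → dohawo   [intervocalic lenition]
  dohawo (rule 3 does not apply)
  giving Topanish dohawo.
Only *dugawo yields all of Orgor zugewo, Topanish dohawo.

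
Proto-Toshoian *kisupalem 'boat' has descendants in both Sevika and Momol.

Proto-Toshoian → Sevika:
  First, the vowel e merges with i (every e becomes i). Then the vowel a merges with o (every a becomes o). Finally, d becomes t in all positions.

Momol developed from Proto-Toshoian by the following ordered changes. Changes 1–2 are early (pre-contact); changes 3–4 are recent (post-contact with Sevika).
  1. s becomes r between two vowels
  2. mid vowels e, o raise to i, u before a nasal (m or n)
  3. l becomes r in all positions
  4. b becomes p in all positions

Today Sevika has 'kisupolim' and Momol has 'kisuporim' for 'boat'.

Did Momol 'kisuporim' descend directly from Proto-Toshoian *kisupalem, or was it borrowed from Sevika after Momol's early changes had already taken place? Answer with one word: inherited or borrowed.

borrowed

If inherited, *kisupalem would pass through all of Momol's changes:
Momol: *kisupalem > kirupalem > kirupalim > kiruparim  (by rhotacism, pre-nasal raising, unconditioned shift)
If borrowed from Sevika 'kisupolim' after the early changes, it would undergo only the recent ones:
  rule 3 (unconditioned shift): kisupolim → kisuporim
  rule 4 (unconditioned shift): no change (kisuporim)
  ⇒ as a loan: kisuporim
Momol 'kisuporim' matches the loan outcome 'kisuporim', not the inherited 'kiruparim' — it skipped the early Momol changes, so it was borrowed from Sevika.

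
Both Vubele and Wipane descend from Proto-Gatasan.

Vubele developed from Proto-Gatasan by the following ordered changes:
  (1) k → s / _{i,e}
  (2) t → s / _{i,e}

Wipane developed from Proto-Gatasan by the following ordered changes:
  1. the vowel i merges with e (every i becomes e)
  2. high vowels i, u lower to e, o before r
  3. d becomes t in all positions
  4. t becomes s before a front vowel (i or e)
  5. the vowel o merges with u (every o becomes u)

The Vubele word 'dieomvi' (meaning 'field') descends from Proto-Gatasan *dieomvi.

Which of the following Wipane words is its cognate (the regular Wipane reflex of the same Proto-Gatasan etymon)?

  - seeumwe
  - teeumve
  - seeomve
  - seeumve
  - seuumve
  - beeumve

Wipane: *dieomvi
  dieomvi → deeomve   [vowel merger]
  deeomve (rule 2 does not apply)
  deeomve → teeomve   [unconditioned shift]
  teeomve → seeomve   [palatalisation]
  seeomve → seeumve   [vowel merger]
  giving Wipane seeumve.
Only 'seeumve' matches the regular Wipane development of *dieomvi.

seeumve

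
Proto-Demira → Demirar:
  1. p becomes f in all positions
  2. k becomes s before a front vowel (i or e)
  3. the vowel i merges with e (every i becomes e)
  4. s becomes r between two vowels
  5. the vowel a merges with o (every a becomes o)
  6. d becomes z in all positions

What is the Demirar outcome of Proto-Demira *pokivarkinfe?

forevorsenfe

Demirar: *pokivarkinfe > fokivarkinfe > fosivarsinfe > fosevarsenfe > forevarsenfe > forevorsenfe  (by unconditioned shift, palatalisation, vowel merger, rhotacism, vowel merger)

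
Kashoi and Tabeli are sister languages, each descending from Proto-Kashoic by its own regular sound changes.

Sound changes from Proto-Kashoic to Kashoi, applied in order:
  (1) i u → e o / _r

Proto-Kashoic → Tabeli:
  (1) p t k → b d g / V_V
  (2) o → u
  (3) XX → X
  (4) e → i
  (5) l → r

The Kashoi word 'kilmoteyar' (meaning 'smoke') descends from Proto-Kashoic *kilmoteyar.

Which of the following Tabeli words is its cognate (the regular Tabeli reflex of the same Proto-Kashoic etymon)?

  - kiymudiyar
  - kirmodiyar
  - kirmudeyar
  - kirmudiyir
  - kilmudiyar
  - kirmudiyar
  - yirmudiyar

kirmudiyar

Tabeli: *kilmoteyar > kilmodeyar > kilmudeyar > kilmudiyar > kirmudiyar  (by intervocalic voicing, vowel merger, vowel merger, unconditioned shift)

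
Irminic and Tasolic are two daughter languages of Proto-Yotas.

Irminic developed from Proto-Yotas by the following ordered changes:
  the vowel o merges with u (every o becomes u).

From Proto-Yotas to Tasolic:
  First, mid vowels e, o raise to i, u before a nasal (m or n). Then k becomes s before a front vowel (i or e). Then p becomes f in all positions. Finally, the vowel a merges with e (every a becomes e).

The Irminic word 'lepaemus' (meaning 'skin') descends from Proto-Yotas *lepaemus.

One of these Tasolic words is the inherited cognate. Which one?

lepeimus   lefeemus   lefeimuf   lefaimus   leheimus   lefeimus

Tasolic: *lepaemus
  lepaemus → lepaimus   [pre-nasal raising]
  lepaimus (rule 2 does not apply)
  lepaimus → lefaimus   [unconditioned shift]
  lefaimus → lefeimus   [vowel merger]
  giving Tasolic lefeimus.
Among the options, 'lefeimus' alone shows every Tasolic change applied in order.

lefeimus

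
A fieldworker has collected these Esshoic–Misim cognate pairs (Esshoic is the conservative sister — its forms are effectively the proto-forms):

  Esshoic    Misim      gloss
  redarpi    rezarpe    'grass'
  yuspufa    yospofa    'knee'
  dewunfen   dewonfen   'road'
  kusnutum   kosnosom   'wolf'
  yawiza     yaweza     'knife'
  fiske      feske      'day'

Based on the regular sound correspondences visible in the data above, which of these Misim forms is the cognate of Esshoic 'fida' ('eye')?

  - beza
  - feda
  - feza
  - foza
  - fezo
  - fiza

feza

yawiza ~ yaweza, fiske ~ feske — Esshoic i corresponds to Misim e after a consonant, before a consonant other than r, m, n, p, b, f, v.
redarpi ~ rezarpe — Esshoic d corresponds to Misim z between vowels (before a back vowel).
Applying these to Esshoic 'fida':
  fida → feda   (i→e after a consonant, before a consonant other than r, m, n, p, b, f, v)
  feda → feza   (d→z between vowels (before a back vowel))
So the Misim cognate is 'feza'.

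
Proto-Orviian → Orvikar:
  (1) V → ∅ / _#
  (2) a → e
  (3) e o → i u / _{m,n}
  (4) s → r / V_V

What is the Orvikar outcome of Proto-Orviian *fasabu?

Orvikar: start from *fasabu.
  rule 1 (apocope): fasabu → fasab
  rule 2 (vowel merger): fasab → feseb
  rule 3: no change — feseb
  rule 4 (rhotacism): feseb → fereb
  ⇒ Orvikar fereb

fereb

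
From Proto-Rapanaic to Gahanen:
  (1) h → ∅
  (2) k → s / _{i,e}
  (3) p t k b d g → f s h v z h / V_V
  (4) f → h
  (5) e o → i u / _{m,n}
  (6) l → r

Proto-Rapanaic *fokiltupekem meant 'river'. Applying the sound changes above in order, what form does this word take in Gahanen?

Gahanen: *fokiltupekem > fosiltupesem > fosiltufesem > hosiltuhesem > hosiltuhesim > hosirtuhesim  (by palatalisation, intervocalic lenition, unconditioned shift, pre-nasal raising, unconditioned shift)

hosirtuhesim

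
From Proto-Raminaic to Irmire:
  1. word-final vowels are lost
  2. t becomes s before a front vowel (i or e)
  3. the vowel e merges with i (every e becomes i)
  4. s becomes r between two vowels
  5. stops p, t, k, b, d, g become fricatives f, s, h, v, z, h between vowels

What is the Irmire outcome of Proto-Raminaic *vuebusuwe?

vuivuruw

Irmire: *vuebusuwe
  vuebusuwe → vuebusuw   [apocope]
  vuebusuw (rule 2 does not apply)
  vuebusuw → vuibusuw   [vowel merger]
  vuibusuw → vuiburuw   [rhotacism]
  vuiburuw → vuivuruw   [intervocalic lenition]
  giving Irmire vuivuruw.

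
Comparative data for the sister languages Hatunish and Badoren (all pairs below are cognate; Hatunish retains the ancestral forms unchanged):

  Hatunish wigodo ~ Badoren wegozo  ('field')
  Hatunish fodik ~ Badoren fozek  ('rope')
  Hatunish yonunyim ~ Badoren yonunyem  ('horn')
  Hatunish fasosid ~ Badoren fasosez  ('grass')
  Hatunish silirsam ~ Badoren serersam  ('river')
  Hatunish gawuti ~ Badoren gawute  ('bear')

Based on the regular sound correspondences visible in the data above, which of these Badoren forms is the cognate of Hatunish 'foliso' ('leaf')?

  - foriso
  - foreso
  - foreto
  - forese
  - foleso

silirsam ~ serersam — Hatunish l corresponds to Badoren r between vowels (before a front vowel).
wigodo ~ wegozo, fodik ~ fozek — Hatunish i corresponds to Badoren e after a consonant, before a consonant other than r, m, n, p, b, f, v.
Applying these to Hatunish 'foliso':
  foliso → foriso   (l→r between vowels (before a front vowel))
  foriso → foreso   (i→e after a consonant, before a consonant other than r, m, n, p, b, f, v)
So the Badoren cognate is 'foreso'.

foreso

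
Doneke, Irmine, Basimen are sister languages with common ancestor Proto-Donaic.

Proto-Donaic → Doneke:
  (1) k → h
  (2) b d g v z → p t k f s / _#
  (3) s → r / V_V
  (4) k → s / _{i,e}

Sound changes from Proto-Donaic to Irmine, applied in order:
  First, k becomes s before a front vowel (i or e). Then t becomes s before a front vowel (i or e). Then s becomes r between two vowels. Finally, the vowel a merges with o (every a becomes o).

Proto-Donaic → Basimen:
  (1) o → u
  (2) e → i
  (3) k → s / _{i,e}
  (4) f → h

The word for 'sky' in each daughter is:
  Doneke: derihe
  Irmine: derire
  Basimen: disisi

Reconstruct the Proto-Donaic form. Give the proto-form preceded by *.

*desike

Position 3: Doneke has r, Irmine has r, Basimen has s. Taking the neighbouring segments as reconstructed: Doneke r could go back to *s or *r; Irmine r could go back to *t or *k or *s or *r; Basimen s could go back to *k or *s — the one source consistent with every daughter is *s.
Position 2: Doneke has e, Irmine has e, Basimen has i. Doneke preserves e here (none of its changes turn any other segment into e), so the proto-segment is *e.
Position 6: Doneke has e, Irmine has e, Basimen has i. Doneke preserves e here (none of its changes turn any other segment into e), so the proto-segment is *e.
Verify the candidate proto-form against each daughter:
Doneke: *desike
  desike → desihe   [unconditioned shift]
  desihe (rule 2 does not apply)
  desihe → derihe   [rhotacism]
  derihe (rule 4 does not apply)
  giving Doneke derihe.
Irmine: *desike > desise > derire  (by palatalisation, rhotacism)
Basimen: *desike
  desike (rule 1 does not apply)
  desike → disiki   [vowel merger]
  disiki → disisi   [palatalisation]
  disisi (rule 4 does not apply)
  giving Basimen disisi.
Only *desike yields all of Doneke derihe, Irmine derire, Basimen disisi.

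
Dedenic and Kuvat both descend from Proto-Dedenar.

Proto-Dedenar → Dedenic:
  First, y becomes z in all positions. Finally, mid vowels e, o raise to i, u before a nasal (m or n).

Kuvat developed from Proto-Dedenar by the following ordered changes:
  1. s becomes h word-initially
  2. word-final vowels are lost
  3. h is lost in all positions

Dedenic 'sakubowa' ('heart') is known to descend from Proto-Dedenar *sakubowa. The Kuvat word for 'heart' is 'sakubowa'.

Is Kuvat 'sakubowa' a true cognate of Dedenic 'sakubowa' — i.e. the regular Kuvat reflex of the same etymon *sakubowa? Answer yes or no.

Derive the expected Kuvat reflex of *sakubowa:
Kuvat: *sakubowa > hakubowa > hakubow > akubow  (by debuccalisation, apocope, h-loss)
The regular Kuvat reflex would be 'akubow', but the attested form is 'sakubowa'. The correspondence is irregular, so they are not cognates (the Kuvat form has a different source).

no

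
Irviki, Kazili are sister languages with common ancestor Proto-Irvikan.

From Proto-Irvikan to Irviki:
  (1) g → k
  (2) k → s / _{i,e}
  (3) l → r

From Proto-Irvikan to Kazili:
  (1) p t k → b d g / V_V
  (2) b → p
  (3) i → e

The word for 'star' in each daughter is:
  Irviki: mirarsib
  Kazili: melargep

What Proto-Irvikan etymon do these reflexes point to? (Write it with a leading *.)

*milargib

Position 2: Irviki has i, Kazili has e. Irviki preserves i here (none of its changes turn any other segment into i), so the proto-segment is *i.
Position 3: Irviki has r, Kazili has l. Kazili preserves l here (none of its changes turn any other segment into l), so the proto-segment is *l.
This points to *milargib. Verify forward in each daughter:
Irviki: *milargib > milarkib > milarsib > mirarsib  (by unconditioned shift, palatalisation, unconditioned shift)
Kazili: *milargib > milargip > melargep  (by unconditioned shift, vowel merger)
No other proto-form is consistent with every reflex, so the reconstruction is *milargib.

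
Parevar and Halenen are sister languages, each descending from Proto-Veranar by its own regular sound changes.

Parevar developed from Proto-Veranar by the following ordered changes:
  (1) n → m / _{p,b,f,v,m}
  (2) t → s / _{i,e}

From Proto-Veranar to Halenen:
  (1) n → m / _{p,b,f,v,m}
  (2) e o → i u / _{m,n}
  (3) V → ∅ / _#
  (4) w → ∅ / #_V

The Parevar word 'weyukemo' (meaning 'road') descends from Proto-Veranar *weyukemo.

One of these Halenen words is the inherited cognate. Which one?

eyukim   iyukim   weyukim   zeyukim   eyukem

Halenen: *weyukemo > weyukimo > weyukim > eyukim  (by pre-nasal raising, apocope, glide loss)
The other candidates each miss or misapply at least one Halenen change.

eyukim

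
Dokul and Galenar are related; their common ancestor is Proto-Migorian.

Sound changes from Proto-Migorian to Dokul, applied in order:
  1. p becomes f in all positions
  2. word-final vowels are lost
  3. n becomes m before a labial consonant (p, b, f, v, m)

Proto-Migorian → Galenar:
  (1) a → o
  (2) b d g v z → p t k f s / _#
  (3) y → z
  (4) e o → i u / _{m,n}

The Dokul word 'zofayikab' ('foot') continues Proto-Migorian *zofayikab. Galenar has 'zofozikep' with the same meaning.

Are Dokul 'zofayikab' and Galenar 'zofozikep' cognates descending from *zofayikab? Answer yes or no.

Derive the expected Galenar reflex of *zofayikab:
Galenar: start from *zofayikab.
  rule 1 (vowel merger): zofayikab → zofoyikob
  rule 2 (final devoicing): zofoyikob → zofoyikop
  rule 3 (unconditioned shift): zofoyikop → zofozikop
  rule 4: no change — zofozikop
  ⇒ Galenar zofozikop
The regular Galenar reflex would be 'zofozikop', but the attested form is 'zofozikep'. The correspondence is irregular, so they are not cognates (the Galenar form has a different source).

no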